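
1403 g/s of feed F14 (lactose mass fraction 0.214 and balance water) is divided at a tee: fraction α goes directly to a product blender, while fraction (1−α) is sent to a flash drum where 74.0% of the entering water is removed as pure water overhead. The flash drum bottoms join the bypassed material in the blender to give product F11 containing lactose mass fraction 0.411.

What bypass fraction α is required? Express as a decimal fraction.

0.176

All 1403×0.214 = 300.24 g/s of lactose reaches F11, so F11 = 300.24/0.411 = 730.52 g/s and vapour = 672.48 g/s.
The evaporator receives (1−α)·1403 of feed at 0.786 water and removes 0.740 of that water:
0.740×0.786×(1−α)×1403 = 672.48
(1−α) = 672.48/816.04 = 0.8241;  α = 0.1759.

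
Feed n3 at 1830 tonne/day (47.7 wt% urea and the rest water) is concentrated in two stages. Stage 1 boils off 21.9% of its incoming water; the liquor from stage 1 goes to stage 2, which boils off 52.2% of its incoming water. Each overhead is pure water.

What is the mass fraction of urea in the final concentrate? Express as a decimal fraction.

0.7096

water in feed = 1830×0.523 = 957.09 tonne/day.
After stage 1: water left = (1−0.219)×957.09 = 747.49; stream total = 1620.4 tonne/day.
After stage 2: water left = (1−0.522)×747.49 = 357.3; final concentrate = 1230.2 tonne/day.
urea fraction = 872.91/1230.2 = 0.7096.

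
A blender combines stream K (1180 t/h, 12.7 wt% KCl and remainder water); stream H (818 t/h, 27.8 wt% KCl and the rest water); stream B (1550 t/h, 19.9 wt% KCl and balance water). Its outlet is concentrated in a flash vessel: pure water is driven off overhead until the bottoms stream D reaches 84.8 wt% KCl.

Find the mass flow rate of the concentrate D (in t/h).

KCl entering = 1180×0.127 + 818×0.278 + 1550×0.199 = 685.71 t/h.
All KCl reports to D, so D = 685.71/0.848 = 808.63 t/h.

808.6 t/h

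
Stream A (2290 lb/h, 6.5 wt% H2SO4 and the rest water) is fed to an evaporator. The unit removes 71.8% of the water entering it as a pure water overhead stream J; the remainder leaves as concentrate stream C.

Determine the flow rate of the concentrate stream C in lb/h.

752.7 lb/h

water entering = 2290×0.935 = 2141.2 lb/h; overhead removed = 0.718×2141.2 = 1537.3 lb/h.
Concentrate = 2290 − 1537.3 = 752.65 lb/h.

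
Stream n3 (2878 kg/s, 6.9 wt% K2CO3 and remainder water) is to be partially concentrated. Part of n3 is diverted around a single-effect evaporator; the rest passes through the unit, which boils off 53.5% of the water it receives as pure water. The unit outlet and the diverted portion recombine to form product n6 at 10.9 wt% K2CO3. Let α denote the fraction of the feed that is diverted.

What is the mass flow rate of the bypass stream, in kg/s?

757.6 kg/s

All 2878×0.069 = 198.58 kg/s of K2CO3 reaches n6, so n6 = 198.58/0.109 = 1821.9 kg/s and vapour = 1056.1 kg/s.
The evaporator receives (1−α)·2878 of feed at 0.931 water and removes 0.535 of that water:
0.535×0.931×(1−α)×2878 = 1056.1
(1−α) = 1056.1/1433.5 = 0.7368;  α = 0.2632.
Bypass flow = 0.2632×2878 = 757.59 kg/s.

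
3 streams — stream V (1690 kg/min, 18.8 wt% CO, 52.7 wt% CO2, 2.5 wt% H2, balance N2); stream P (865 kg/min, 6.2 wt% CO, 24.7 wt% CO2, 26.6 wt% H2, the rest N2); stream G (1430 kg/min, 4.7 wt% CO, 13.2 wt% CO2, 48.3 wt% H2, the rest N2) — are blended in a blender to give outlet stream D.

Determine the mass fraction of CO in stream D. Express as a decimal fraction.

Total flow out = 1690 + 865 + 1430 = 3985 kg/min.
CO in = 1690×0.188 + 865×0.062 + 1430×0.047 = 438.56 kg/min.
CO mass fraction in D = 438.56/3985 = 0.110.

0.110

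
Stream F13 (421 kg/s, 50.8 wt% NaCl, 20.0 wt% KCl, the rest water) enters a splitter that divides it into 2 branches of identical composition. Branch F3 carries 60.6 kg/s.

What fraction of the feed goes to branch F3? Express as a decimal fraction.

0.144

Fraction to F3 = 60.6/421 = 0.1439.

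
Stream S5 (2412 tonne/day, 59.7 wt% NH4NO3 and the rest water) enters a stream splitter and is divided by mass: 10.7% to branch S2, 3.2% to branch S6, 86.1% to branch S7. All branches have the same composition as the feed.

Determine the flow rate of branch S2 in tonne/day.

258.1 tonne/day

Branch S2 flow = 0.107×2412 = 258.08 tonne/day.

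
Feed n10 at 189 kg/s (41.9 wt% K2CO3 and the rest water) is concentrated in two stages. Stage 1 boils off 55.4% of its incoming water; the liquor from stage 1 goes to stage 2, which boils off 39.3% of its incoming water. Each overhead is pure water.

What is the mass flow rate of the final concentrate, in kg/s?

108.9 kg/s

water in feed = 189×0.581 = 109.81 kg/s.
After stage 1: water left = (1−0.554)×109.81 = 48.975; stream total = 128.17 kg/s.
After stage 2: water left = (1−0.393)×48.975 = 29.728; final concentrate = 108.92 kg/s.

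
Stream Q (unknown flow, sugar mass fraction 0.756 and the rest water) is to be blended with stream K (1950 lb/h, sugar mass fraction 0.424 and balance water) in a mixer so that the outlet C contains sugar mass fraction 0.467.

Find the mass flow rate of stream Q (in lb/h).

Let Q be the unknown flow. Total out = 1950 + Q.
sugar balance: 826.8 + 0.756·Q = 0.467·(1950 + Q)
(0.756 − 0.467)·Q = 0.467×1950 − 826.8 = 83.85
Q = 83.85 / 0.289 = 290.14 lb/h

290.1 lb/h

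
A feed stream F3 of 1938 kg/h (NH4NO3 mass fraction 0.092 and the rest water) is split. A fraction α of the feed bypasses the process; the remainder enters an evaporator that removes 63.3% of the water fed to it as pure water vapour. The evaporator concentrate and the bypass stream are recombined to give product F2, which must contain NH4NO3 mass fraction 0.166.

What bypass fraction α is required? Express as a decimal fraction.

0.224

All 1938×0.092 = 178.3 kg/h of NH4NO3 reaches F2, so F2 = 178.3/0.166 = 1074.1 kg/h and vapour = 863.93 kg/h.
The evaporator receives (1−α)·1938 of feed at 0.908 water and removes 0.633 of that water:
0.633×0.908×(1−α)×1938 = 863.93
(1−α) = 863.93/1113.9 = 0.7756;  α = 0.2244.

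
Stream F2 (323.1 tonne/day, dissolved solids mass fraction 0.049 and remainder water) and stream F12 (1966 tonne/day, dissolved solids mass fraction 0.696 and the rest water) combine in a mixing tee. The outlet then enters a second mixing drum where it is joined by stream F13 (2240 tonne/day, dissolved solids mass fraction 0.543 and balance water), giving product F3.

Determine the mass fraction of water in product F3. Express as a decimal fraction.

Overall, product flow = 4529.1 tonne/day.
water in = 323.1×0.951 + 1966×0.304 + 2240×0.457 = 1928.6 tonne/day.
water fraction in F3 = 0.426.

0.426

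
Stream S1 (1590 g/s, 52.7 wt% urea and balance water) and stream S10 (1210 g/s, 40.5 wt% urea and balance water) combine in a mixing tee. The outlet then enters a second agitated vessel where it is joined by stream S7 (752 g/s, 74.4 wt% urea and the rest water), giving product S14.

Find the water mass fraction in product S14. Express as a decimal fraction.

Overall, product flow = 3552 g/s.
water in = 1590×0.473 + 1210×0.595 + 752×0.256 = 1664.5 g/s.
water fraction in S14 = 0.4686.

0.4686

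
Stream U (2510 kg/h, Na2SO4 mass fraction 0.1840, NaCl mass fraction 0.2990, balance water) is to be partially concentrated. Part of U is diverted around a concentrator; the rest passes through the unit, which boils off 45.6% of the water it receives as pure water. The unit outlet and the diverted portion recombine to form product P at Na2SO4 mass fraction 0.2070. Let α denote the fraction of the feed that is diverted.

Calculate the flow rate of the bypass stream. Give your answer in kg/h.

All 2510×0.184 = 461.84 kg/h of Na2SO4 reaches P, so P = 461.84/0.207 = 2231.1 kg/h and vapour = 278.89 kg/h.
The evaporator receives (1−α)·2510 of feed at 0.517 water and removes 0.456 of that water:
0.456×0.517×(1−α)×2510 = 278.89
(1−α) = 278.89/591.74 = 0.4713;  α = 0.5287.
Bypass flow = 0.5287×2510 = 1327 kg/h.

1327 kg/h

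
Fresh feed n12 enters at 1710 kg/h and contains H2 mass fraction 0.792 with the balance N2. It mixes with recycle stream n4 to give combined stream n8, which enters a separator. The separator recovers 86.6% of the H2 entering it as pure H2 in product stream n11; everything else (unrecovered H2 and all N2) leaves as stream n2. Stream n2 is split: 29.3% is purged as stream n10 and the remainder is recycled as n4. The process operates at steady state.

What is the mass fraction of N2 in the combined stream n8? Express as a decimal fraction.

0.448

N2 enters only via n12 and leaves only via the purge: 1710×0.208 = 0.293×(N2 in n2), and the separator passes all N2, so N2 in n8 = N2 in n2 = 1213.9 kg/h.
H2 in n8: m_A = 1710×0.792 + (1−0.293)·(1−0.866)·m_A, so m_A = 1354.3/0.9053 = 1496.1 kg/h.
n8 = 1496.1 + 1213.9 = 2710 kg/h.
N2 fraction in n8 = 1213.9/2710 = 0.448.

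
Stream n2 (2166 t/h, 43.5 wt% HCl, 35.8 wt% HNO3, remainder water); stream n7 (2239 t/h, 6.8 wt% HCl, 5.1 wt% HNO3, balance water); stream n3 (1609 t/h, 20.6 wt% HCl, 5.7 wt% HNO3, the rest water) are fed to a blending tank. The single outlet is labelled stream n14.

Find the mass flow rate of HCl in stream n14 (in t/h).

1426 t/h

HCl out = HCl in = 2166×0.435 + 2239×0.068 + 1609×0.206 = 1425.9 t/h.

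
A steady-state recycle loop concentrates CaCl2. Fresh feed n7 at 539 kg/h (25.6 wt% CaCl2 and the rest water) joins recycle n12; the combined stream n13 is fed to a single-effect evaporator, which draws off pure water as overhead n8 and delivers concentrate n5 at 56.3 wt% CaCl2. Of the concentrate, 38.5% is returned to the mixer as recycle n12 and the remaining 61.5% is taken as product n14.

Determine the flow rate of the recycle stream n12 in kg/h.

Overall CaCl2 balance (none leaves overhead): CaCl2 in fresh feed = CaCl2 in product, i.e. 539×0.256 = (1−0.385)·n5·0.563.
n5 = 137.98/(0.563×0.615) = 398.52 kg/h.
Recycle n12 = 0.385×398.52 = 153.43 kg/h.

153.4 kg/h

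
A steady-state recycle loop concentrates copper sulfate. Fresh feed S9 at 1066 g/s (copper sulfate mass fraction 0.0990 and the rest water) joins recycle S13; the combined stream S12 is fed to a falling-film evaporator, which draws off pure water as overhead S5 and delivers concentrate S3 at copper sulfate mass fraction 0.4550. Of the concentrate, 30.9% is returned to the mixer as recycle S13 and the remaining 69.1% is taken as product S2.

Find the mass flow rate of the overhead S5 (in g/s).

Overall copper sulfate balance (none leaves overhead): copper sulfate in fresh feed = copper sulfate in product, i.e. 1066×0.099 = (1−0.309)·S3·0.455.
S3 = 105.53/(0.455×0.691) = 335.66 g/s.
Recycle S13 = 0.309×335.66 = 103.72 g/s.
Combined feed S12 = 1066 + 103.72 = 1169.7 g/s.
Overhead S5 = S12 − S3 = 1169.7 − 335.66 = 834.06 g/s.

834.1 g/s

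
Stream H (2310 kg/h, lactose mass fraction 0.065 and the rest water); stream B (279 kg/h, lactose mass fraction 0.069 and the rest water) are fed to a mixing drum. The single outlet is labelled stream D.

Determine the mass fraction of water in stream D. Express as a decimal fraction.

Total flow out = 2310 + 279 = 2589 kg/h.
water in = 2310×0.935 + 279×0.931 = 2419.6 kg/h.
water mass fraction in D = 2419.6/2589 = 0.935.

0.935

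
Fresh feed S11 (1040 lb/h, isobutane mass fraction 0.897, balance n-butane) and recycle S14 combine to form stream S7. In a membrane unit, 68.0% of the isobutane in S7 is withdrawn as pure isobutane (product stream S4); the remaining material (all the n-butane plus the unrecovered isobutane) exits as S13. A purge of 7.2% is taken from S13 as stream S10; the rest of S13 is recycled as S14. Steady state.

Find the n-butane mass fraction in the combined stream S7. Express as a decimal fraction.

n-butane enters only via S11 and leaves only via the purge: 1040×0.103 = 0.072×(n-butane in S13), and the membrane unit passes all n-butane, so n-butane in S7 = n-butane in S13 = 1487.8 lb/h.
isobutane in S7: m_A = 1040×0.897 + (1−0.072)·(1−0.680)·m_A, so m_A = 932.88/0.7030 = 1326.9 lb/h.
S7 = 1326.9 + 1487.8 = 2814.7 lb/h.
n-butane fraction in S7 = 1487.8/2814.7 = 0.529.

0.529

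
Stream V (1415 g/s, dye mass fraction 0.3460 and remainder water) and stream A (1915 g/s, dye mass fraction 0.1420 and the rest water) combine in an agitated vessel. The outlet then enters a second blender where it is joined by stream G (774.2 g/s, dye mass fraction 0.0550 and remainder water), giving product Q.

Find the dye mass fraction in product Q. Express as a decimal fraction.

0.1959

Overall, product flow = 4104.2 g/s.
dye in = 1415×0.346 + 1915×0.142 + 774.2×0.055 = 804.1 g/s.
dye fraction in Q = 0.1959.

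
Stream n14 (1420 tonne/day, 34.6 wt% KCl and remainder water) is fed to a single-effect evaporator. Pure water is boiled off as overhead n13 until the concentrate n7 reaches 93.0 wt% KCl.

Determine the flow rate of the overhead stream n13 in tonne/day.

KCl is conserved: 1420×0.346 = 491.32 tonne/day all reports to the concentrate.
Concentrate = 491.32/(target fraction) = 528.3 tonne/day.
Overhead = 1420 − 528.3 = 891.7 tonne/day.

891.7 tonne/day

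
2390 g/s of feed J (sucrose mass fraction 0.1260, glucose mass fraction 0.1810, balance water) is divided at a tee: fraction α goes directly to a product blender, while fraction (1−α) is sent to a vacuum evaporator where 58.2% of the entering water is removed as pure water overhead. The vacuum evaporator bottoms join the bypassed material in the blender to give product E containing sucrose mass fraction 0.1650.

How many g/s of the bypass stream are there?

All 2390×0.126 = 301.14 g/s of sucrose reaches E, so E = 301.14/0.165 = 1825.1 g/s and vapour = 564.91 g/s.
The evaporator receives (1−α)·2390 of feed at 0.693 water and removes 0.582 of that water:
0.582×0.693×(1−α)×2390 = 564.91
(1−α) = 564.91/963.95 = 0.5860;  α = 0.4140.
Bypass flow = 0.4140×2390 = 989.37 g/s.

989.4 g/s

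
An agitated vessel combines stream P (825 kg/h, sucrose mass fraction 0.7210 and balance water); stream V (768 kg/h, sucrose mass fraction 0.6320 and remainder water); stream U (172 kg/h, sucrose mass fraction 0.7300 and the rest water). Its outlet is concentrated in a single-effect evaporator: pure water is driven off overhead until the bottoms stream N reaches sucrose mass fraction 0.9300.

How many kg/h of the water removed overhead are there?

sucrose entering = 825×0.721 + 768×0.632 + 172×0.730 = 1205.8 kg/h.
All sucrose reports to N, so N = 1205.8/0.930 = 1296.5 kg/h.
Total feed = 1765 kg/h; overhead = 1765 − 1296.5 = 468.48 kg/h.

468.5 kg/h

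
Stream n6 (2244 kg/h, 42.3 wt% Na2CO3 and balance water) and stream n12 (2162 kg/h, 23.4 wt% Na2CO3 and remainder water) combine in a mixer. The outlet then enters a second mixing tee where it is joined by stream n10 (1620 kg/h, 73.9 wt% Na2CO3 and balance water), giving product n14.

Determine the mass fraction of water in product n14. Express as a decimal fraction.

Overall, product flow = 6026 kg/h.
water in = 2244×0.577 + 2162×0.766 + 1620×0.261 = 3373.7 kg/h.
water fraction in n14 = 0.5599.

0.5599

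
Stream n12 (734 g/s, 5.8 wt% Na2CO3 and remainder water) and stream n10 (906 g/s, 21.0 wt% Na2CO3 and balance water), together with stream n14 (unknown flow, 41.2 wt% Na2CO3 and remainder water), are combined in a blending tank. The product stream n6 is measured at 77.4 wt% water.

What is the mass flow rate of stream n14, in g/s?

Let n14 be the unknown flow. Total out = 1640 + n14.
water balance: 1407.2 + 0.588·n14 = 0.774·(1640 + n14)
(0.588 − 0.774)·n14 = 0.774×1640 − 1407.2 = -137.81
n14 = -137.81 / -0.186 = 740.9 g/s

740.9 g/s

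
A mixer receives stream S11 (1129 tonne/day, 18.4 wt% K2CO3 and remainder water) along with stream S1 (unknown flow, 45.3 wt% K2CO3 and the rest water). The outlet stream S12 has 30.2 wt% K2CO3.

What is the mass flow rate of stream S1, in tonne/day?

882.3 tonne/day

Let S1 be the unknown flow. Total out = 1129 + S1.
K2CO3 balance: 207.74 + 0.453·S1 = 0.302·(1129 + S1)
(0.453 − 0.302)·S1 = 0.302×1129 − 207.74 = 133.22
S1 = 133.22 / 0.151 = 882.26 tonne/day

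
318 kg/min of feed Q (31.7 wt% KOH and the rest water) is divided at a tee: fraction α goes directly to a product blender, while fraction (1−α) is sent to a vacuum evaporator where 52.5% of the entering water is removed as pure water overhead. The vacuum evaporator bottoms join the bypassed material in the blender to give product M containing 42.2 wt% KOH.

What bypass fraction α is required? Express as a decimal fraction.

0.306

All 318×0.317 = 100.81 kg/min of KOH reaches M, so M = 100.81/0.422 = 238.88 kg/min and vapour = 79.123 kg/min.
The evaporator receives (1−α)·318 of feed at 0.683 water and removes 0.525 of that water:
0.525×0.683×(1−α)×318 = 79.123
(1−α) = 79.123/114.03 = 0.6939;  α = 0.3061.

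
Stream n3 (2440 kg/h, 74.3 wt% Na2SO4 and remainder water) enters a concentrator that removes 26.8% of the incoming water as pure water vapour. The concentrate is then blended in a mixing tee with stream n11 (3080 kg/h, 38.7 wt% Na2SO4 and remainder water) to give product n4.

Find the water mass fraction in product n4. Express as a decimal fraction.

0.439

Vapour removed = 0.268×0.257×2440 = 168.06 kg/h; concentrate = 2271.9 kg/h.
water reaching the mixer = 459.02 (from concentrate) + 3080×0.613 = 2347.1 kg/h.
Product flow = 2271.9 + 3080 = 5351.9 kg/h; water fraction = 0.439.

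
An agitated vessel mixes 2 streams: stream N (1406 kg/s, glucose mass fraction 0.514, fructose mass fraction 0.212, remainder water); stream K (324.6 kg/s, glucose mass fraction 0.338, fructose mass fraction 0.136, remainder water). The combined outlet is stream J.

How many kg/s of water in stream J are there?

556 kg/s

water out = water in = 1406×0.274 + 324.6×0.526 = 555.98 kg/s.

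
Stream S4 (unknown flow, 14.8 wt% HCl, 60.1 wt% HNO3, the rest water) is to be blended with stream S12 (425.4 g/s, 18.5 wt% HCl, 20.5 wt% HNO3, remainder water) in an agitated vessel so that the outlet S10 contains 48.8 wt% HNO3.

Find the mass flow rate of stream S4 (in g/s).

1065 g/s

Let S4 be the unknown flow. Total out = 425.4 + S4.
HNO3 balance: 87.207 + 0.601·S4 = 0.488·(425.4 + S4)
(0.601 − 0.488)·S4 = 0.488×425.4 − 87.207 = 120.39
S4 = 120.39 / 0.113 = 1065.4 g/s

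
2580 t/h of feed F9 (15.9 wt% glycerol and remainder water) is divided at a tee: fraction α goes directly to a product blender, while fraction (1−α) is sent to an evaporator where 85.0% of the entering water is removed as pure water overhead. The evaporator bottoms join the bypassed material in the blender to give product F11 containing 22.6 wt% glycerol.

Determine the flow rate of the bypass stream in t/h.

All 2580×0.159 = 410.22 t/h of glycerol reaches F11, so F11 = 410.22/0.226 = 1815.1 t/h and vapour = 764.87 t/h.
The evaporator receives (1−α)·2580 of feed at 0.841 water and removes 0.850 of that water:
0.850×0.841×(1−α)×2580 = 764.87
(1−α) = 764.87/1844.3 = 0.4147;  α = 0.5853.
Bypass flow = 0.5853×2580 = 1510 t/h.

1510 t/h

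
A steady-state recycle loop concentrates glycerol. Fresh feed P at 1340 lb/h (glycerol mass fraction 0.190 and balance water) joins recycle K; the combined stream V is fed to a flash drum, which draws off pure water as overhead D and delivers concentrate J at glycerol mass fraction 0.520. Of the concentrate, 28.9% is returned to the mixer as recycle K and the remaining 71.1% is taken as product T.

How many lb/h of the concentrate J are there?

Overall glycerol balance (none leaves overhead): glycerol in fresh feed = glycerol in product, i.e. 1340×0.190 = (1−0.289)·J·0.520.
J = 254.6/(0.520×0.711) = 688.63 lb/h.

688.6 lb/h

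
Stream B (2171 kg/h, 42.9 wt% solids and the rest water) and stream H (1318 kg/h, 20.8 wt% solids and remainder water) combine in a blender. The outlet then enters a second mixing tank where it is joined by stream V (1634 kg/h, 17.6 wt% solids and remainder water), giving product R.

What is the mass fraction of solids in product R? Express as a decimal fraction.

0.291

Overall, product flow = 5123 kg/h.
solids in = 2171×0.429 + 1318×0.208 + 1634×0.176 = 1493.1 kg/h.
solids fraction in R = 0.291.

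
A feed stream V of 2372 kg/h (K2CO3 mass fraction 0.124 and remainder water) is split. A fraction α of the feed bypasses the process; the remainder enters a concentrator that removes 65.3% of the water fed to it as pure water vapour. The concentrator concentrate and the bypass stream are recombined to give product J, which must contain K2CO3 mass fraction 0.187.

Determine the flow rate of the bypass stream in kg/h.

All 2372×0.124 = 294.13 kg/h of K2CO3 reaches J, so J = 294.13/0.187 = 1572.9 kg/h and vapour = 799.12 kg/h.
The evaporator receives (1−α)·2372 of feed at 0.876 water and removes 0.653 of that water:
0.653×0.876×(1−α)×2372 = 799.12
(1−α) = 799.12/1356.9 = 0.5890;  α = 0.4110.
Bypass flow = 0.4110×2372 = 975 kg/h.

975 kg/h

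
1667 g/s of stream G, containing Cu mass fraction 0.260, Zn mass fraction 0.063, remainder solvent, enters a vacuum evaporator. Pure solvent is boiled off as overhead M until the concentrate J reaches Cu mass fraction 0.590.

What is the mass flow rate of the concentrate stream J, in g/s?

734.6 g/s

Cu is conserved: 1667×0.260 = 433.42 g/s all reports to the concentrate.
Concentrate = 433.42/(target fraction) = 734.61 g/s.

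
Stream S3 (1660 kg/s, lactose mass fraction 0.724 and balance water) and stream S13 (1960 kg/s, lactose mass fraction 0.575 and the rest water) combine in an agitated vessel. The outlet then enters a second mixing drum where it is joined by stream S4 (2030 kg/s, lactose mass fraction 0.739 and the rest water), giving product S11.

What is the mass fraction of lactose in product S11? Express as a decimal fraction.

0.678

Overall, product flow = 5650 kg/s.
lactose in = 1660×0.724 + 1960×0.575 + 2030×0.739 = 3829 kg/s.
lactose fraction in S11 = 0.678.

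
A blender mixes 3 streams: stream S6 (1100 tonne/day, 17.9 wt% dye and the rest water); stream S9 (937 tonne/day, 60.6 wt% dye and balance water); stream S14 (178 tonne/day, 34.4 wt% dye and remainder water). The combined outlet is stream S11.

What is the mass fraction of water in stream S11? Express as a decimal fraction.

0.627

Total flow out = 1100 + 937 + 178 = 2215 tonne/day.
water in = 1100×0.821 + 937×0.394 + 178×0.656 = 1389 tonne/day.
water mass fraction in S11 = 1389/2215 = 0.627.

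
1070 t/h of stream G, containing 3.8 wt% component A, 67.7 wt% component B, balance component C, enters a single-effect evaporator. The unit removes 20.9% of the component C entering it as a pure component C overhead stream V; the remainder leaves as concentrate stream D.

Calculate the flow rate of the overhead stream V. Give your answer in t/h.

component C entering = 1070×0.285 = 304.95 t/h; overhead removed = 0.209×304.95 = 63.735 t/h.

63.73 t/h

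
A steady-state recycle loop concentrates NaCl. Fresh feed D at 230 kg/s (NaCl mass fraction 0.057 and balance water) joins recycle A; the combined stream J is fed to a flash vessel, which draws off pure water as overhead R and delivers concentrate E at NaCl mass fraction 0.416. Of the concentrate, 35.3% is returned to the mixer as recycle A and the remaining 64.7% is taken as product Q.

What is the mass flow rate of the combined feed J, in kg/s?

247.2 kg/s

Overall NaCl balance (none leaves overhead): NaCl in fresh feed = NaCl in product, i.e. 230×0.057 = (1−0.353)·E·0.416.
E = 13.11/(0.416×0.647) = 48.709 kg/s.
Recycle A = 0.353×48.709 = 17.194 kg/s.
Combined feed J = 230 + 17.194 = 247.19 kg/s.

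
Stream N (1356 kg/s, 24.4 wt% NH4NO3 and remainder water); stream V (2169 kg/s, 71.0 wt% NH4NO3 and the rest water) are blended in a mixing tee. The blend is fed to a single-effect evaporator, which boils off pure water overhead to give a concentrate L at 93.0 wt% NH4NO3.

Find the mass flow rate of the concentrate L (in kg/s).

NH4NO3 entering = 1356×0.244 + 2169×0.710 = 1870.9 kg/s.
All NH4NO3 reports to L, so L = 1870.9/0.930 = 2011.7 kg/s.

2012 kg/s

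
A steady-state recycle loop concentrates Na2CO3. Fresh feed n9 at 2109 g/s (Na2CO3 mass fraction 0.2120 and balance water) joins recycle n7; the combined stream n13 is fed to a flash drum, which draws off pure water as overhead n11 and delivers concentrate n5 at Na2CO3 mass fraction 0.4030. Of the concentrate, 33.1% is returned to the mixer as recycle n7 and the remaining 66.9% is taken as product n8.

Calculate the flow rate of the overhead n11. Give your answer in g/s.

Overall Na2CO3 balance (none leaves overhead): Na2CO3 in fresh feed = Na2CO3 in product, i.e. 2109×0.212 = (1−0.331)·n5·0.403.
n5 = 447.11/(0.403×0.669) = 1658.4 g/s.
Recycle n7 = 0.331×1658.4 = 548.92 g/s.
Combined feed n13 = 2109 + 548.92 = 2657.9 g/s.
Overhead n11 = n13 − n5 = 2657.9 − 1658.4 = 999.55 g/s.

999.6 g/s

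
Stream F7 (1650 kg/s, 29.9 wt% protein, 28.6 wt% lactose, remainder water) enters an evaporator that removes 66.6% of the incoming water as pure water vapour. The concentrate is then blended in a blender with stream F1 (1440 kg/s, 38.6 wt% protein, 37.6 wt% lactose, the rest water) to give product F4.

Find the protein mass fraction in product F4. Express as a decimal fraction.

0.398

Vapour removed = 0.666×0.415×1650 = 456.04 kg/s; concentrate = 1194 kg/s.
protein reaching the mixer = 493.35 (from concentrate) + 1440×0.386 = 1049.2 kg/s.
Product flow = 1194 + 1440 = 2634 kg/s; protein fraction = 0.398.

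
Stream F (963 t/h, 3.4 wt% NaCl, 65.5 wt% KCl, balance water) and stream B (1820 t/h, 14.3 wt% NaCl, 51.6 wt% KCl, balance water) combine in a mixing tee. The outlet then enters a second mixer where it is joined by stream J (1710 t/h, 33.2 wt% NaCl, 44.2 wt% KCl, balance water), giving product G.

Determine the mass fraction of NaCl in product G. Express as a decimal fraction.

Overall, product flow = 4493 t/h.
NaCl in = 963×0.034 + 1820×0.143 + 1710×0.332 = 860.72 t/h.
NaCl fraction in G = 0.1916.

0.1916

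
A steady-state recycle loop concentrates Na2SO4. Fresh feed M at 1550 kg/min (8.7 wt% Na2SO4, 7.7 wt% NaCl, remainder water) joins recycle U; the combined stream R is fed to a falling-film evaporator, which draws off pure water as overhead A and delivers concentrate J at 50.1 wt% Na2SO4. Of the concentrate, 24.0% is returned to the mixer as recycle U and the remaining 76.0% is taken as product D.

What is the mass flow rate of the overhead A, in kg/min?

Overall Na2SO4 balance (none leaves overhead): Na2SO4 in fresh feed = Na2SO4 in product, i.e. 1550×0.087 = (1−0.240)·J·0.501.
J = 134.85/(0.501×0.760) = 354.16 kg/min.
Recycle U = 0.240×354.16 = 84.998 kg/min.
Combined feed R = 1550 + 84.998 = 1635 kg/min.
Overhead A = R − J = 1635 − 354.16 = 1280.8 kg/min.

1281 kg/min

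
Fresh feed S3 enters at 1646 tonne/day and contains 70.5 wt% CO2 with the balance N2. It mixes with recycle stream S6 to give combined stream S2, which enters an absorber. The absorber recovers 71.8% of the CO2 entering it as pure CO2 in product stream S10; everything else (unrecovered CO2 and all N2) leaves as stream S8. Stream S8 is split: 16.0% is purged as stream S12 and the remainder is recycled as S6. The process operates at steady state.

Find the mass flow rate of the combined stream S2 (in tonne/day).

4555 tonne/day

N2 enters only via S3 and leaves only via the purge: 1646×0.295 = 0.160×(N2 in S8), and the absorber passes all N2, so N2 in S2 = N2 in S8 = 3034.8 tonne/day.
CO2 in S2: m_A = 1646×0.705 + (1−0.160)·(1−0.718)·m_A, so m_A = 1160.4/0.7631 = 1520.6 tonne/day.
S2 = 1520.6 + 3034.8 = 4555.5 tonne/day.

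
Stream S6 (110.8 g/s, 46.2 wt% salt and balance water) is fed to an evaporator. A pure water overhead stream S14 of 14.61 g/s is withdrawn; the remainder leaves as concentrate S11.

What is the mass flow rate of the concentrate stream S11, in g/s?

96.19 g/s

Concentrate = 110.8 − 14.61 = 96.19 g/s.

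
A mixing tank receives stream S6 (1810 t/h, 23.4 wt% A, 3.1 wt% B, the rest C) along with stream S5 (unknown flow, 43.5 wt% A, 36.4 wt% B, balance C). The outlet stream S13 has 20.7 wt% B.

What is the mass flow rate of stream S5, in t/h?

Let S5 be the unknown flow. Total out = 1810 + S5.
B balance: 56.11 + 0.364·S5 = 0.207·(1810 + S5)
(0.364 − 0.207)·S5 = 0.207×1810 − 56.11 = 318.56
S5 = 318.56 / 0.157 = 2029 t/h

2029 t/h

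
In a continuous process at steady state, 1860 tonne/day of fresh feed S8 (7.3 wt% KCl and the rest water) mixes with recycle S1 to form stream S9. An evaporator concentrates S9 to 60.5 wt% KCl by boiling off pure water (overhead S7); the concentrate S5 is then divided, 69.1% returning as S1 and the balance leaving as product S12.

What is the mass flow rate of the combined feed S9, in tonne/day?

Overall KCl balance (none leaves overhead): KCl in fresh feed = KCl in product, i.e. 1860×0.073 = (1−0.691)·S5·0.605.
S5 = 135.78/(0.605×0.309) = 726.31 tonne/day.
Recycle S1 = 0.691×726.31 = 501.88 tonne/day.
Combined feed S9 = 1860 + 501.88 = 2361.9 tonne/day.

2362 tonne/day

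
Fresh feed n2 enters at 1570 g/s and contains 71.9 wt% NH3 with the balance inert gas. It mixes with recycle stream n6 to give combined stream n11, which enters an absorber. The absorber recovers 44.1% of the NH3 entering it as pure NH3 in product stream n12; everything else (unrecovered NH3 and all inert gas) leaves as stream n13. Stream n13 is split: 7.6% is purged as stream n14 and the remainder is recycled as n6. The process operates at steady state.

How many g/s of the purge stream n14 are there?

inert gas enters only via n2 and leaves only via the purge: 1570×0.281 = 0.076×(inert gas in n13), and the absorber passes all inert gas, so inert gas in n11 = inert gas in n13 = 5804.9 g/s.
NH3 in n11: m_A = 1570×0.719 + (1−0.076)·(1−0.441)·m_A, so m_A = 1128.8/0.4835 = 2334.8 g/s.
n13 = (1−0.441)×2334.8 + 5804.9 = 7110 g/s.
Purge n14 = 0.076×7110 = 540.36 g/s.

540.4 g/s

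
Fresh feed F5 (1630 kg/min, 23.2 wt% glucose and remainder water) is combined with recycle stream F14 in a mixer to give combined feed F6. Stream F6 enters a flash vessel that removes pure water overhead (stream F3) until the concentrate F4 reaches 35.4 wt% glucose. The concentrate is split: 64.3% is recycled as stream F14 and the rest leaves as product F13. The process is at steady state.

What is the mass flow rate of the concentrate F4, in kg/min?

2992 kg/min

Overall glucose balance (none leaves overhead): glucose in fresh feed = glucose in product, i.e. 1630×0.232 = (1−0.643)·F4·0.354.
F4 = 378.16/(0.354×0.357) = 2992.3 kg/min.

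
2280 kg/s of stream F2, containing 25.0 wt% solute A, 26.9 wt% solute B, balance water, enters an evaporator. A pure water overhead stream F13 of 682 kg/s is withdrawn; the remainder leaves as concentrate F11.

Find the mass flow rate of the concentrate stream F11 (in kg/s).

Concentrate = 2280 − 682 = 1598 kg/s.

1598 kg/s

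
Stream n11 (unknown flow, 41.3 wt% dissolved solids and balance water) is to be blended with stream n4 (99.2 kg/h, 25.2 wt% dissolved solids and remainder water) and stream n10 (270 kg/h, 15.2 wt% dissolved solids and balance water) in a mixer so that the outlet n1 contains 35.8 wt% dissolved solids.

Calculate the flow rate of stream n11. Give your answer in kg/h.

Let n11 be the unknown flow. Total out = 369.2 + n11.
dissolved solids balance: 66.038 + 0.413·n11 = 0.358·(369.2 + n11)
(0.413 − 0.358)·n11 = 0.358×369.2 − 66.038 = 66.135
n11 = 66.135 / 0.055 = 1202.5 kg/h

1202 kg/h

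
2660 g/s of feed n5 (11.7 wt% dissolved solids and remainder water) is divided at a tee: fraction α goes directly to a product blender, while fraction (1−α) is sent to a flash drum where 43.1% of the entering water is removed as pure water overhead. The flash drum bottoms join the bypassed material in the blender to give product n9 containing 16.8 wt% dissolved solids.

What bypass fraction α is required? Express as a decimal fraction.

All 2660×0.117 = 311.22 g/s of dissolved solids reaches n9, so n9 = 311.22/0.168 = 1852.5 g/s and vapour = 807.5 g/s.
The evaporator receives (1−α)·2660 of feed at 0.883 water and removes 0.431 of that water:
0.431×0.883×(1−α)×2660 = 807.5
(1−α) = 807.5/1012.3 = 0.7977;  α = 0.2023.

0.202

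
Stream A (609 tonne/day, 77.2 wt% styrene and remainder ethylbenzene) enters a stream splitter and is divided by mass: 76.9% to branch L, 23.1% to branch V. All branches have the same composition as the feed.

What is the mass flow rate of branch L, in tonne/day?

468.3 tonne/day

Branch L flow = 0.769×609 = 468.32 tonne/day.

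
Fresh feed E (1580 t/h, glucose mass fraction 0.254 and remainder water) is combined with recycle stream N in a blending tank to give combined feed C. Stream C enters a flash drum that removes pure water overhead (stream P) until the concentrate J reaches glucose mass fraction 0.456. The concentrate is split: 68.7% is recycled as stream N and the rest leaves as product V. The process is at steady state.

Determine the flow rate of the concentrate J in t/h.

2812 t/h

Overall glucose balance (none leaves overhead): glucose in fresh feed = glucose in product, i.e. 1580×0.254 = (1−0.687)·J·0.456.
J = 401.32/(0.456×0.313) = 2811.8 t/h.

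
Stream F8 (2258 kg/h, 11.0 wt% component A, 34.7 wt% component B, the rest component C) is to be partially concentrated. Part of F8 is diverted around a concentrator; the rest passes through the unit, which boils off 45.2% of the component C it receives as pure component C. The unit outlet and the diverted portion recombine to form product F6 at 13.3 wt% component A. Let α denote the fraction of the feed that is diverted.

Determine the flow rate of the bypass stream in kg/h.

667 kg/h

All 2258×0.110 = 248.38 kg/h of component A reaches F6, so F6 = 248.38/0.133 = 1867.5 kg/h and vapour = 390.48 kg/h.
The evaporator receives (1−α)·2258 of feed at 0.543 component C and removes 0.452 of that component C:
0.452×0.543×(1−α)×2258 = 390.48
(1−α) = 390.48/554.19 = 0.7046;  α = 0.2954.
Bypass flow = 0.2954×2258 = 667.03 kg/h.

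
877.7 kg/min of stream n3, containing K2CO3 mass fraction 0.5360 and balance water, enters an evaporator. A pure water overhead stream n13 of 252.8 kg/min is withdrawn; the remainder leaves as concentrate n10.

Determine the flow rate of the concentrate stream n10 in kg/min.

624.9 kg/min

Concentrate = 877.7 − 252.8 = 624.9 kg/min.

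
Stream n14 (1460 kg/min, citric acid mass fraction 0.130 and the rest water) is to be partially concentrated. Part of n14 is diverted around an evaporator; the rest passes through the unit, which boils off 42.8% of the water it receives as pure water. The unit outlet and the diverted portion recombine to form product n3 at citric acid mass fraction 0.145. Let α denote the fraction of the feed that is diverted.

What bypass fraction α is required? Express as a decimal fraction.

All 1460×0.130 = 189.8 kg/min of citric acid reaches n3, so n3 = 189.8/0.145 = 1309 kg/min and vapour = 151.03 kg/min.
The evaporator receives (1−α)·1460 of feed at 0.870 water and removes 0.428 of that water:
0.428×0.870×(1−α)×1460 = 151.03
(1−α) = 151.03/543.65 = 0.2778;  α = 0.7222.

0.722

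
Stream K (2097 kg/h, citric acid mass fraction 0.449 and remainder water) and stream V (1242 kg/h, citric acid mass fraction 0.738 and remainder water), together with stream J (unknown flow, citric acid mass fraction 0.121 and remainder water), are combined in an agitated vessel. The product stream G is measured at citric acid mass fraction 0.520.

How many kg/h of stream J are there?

Let J be the unknown flow. Total out = 3339 + J.
citric acid balance: 1858.1 + 0.121·J = 0.520·(3339 + J)
(0.121 − 0.520)·J = 0.520×3339 − 1858.1 = -121.87
J = -121.87 / -0.399 = 305.44 kg/h

305.4 kg/h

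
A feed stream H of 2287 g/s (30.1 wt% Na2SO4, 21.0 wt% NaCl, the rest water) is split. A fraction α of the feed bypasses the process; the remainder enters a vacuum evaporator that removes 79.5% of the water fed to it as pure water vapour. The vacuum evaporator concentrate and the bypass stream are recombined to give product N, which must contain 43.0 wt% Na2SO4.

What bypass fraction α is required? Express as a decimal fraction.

All 2287×0.301 = 688.39 g/s of Na2SO4 reaches N, so N = 688.39/0.430 = 1600.9 g/s and vapour = 686.1 g/s.
The evaporator receives (1−α)·2287 of feed at 0.489 water and removes 0.795 of that water:
0.795×0.489×(1−α)×2287 = 686.1
(1−α) = 686.1/889.08 = 0.7717;  α = 0.2283.

0.228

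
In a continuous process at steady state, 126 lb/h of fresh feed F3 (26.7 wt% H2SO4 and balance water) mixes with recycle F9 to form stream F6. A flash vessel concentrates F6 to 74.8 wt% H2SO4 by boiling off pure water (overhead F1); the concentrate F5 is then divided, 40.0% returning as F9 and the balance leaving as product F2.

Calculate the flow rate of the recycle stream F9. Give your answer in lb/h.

Overall H2SO4 balance (none leaves overhead): H2SO4 in fresh feed = H2SO4 in product, i.e. 126×0.267 = (1−0.400)·F5·0.748.
F5 = 33.642/(0.748×0.600) = 74.96 lb/h.
Recycle F9 = 0.400×74.96 = 29.984 lb/h.

29.98 lb/h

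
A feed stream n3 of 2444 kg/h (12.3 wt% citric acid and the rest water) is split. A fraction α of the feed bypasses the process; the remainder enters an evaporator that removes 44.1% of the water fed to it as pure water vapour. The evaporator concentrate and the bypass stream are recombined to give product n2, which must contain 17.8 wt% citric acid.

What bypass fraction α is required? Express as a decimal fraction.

All 2444×0.123 = 300.61 kg/h of citric acid reaches n2, so n2 = 300.61/0.178 = 1688.8 kg/h and vapour = 755.17 kg/h.
The evaporator receives (1−α)·2444 of feed at 0.877 water and removes 0.441 of that water:
0.441×0.877×(1−α)×2444 = 755.17
(1−α) = 755.17/945.23 = 0.7989;  α = 0.2011.

0.201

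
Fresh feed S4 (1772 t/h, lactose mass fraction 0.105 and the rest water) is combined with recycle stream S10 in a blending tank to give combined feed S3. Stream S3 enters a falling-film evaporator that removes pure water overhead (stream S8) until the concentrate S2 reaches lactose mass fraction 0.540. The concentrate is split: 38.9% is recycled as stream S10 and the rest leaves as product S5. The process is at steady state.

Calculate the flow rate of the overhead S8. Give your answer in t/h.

1427 t/h

Overall lactose balance (none leaves overhead): lactose in fresh feed = lactose in product, i.e. 1772×0.105 = (1−0.389)·S2·0.540.
S2 = 186.06/(0.540×0.611) = 563.92 t/h.
Recycle S10 = 0.389×563.92 = 219.37 t/h.
Combined feed S3 = 1772 + 219.37 = 1991.4 t/h.
Overhead S8 = S3 − S2 = 1991.4 − 563.92 = 1427.4 t/h.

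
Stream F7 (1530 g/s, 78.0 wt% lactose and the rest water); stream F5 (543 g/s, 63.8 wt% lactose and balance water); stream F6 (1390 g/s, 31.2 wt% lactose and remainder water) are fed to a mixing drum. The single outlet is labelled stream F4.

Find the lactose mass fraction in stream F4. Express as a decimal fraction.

Total flow out = 1530 + 543 + 1390 = 3463 g/s.
lactose in = 1530×0.780 + 543×0.638 + 1390×0.312 = 1973.5 g/s.
lactose mass fraction in F4 = 1973.5/3463 = 0.570.

0.570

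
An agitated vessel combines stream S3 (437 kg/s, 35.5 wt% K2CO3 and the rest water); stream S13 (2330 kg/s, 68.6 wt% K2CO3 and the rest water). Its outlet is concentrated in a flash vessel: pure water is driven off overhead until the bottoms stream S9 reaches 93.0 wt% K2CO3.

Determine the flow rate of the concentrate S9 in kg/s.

K2CO3 entering = 437×0.355 + 2330×0.686 = 1753.5 kg/s.
All K2CO3 reports to S9, so S9 = 1753.5/0.930 = 1885.5 kg/s.

1886 kg/s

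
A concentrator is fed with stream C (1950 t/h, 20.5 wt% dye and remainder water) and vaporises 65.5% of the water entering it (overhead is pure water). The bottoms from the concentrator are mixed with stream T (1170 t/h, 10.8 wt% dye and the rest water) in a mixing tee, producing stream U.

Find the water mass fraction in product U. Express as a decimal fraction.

0.750

Vapour removed = 0.655×0.795×1950 = 1015.4 t/h; concentrate = 934.59 t/h.
water reaching the mixer = 534.84 (from concentrate) + 1170×0.892 = 1578.5 t/h.
Product flow = 934.59 + 1170 = 2104.6 t/h; water fraction = 0.750.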